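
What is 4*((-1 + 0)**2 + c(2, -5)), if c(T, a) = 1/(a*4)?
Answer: 19/5 ≈ 3.8000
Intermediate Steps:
c(T, a) = 1/(4*a)
4*((-1 + 0)**2 + c(2, -5)) = 4*((-1 + 0)**2 + (1/4)/(-5)) = 4*((-1)**2 + (1/4)*(-1/5)) = 4*(1 - 1/20) = 4*(19/20) = 19/5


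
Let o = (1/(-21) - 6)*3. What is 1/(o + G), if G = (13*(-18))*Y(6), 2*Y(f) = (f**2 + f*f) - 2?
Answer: -7/57457 ≈ -0.00012183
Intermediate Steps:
Y(f) = -1 + f**2 (Y(f) = ((f**2 + f*f) - 2)/2 = ((f**2 + f**2) - 2)/2 = (2*f**2 - 2)/2 = (-2 + 2*f**2)/2 = -1 + f**2)
o = -127/7 (o = (-1/21 - 6)*3 = -127/21*3 = -127/7 ≈ -18.143)
G = -8190 (G = (13*(-18))*(-1 + 6**2) = -234*(-1 + 36) = -234*35 = -8190)
1/(o + G) = 1/(-127/7 - 8190) = 1/(-57457/7) = -7/57457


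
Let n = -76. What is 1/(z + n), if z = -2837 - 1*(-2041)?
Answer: -1/872 ≈ -0.0011468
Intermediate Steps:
z = -796 (z = -2837 + 2041 = -796)
1/(z + n) = 1/(-796 - 76) = 1/(-872) = -1/872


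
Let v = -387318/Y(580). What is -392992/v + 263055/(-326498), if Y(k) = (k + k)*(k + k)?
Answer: 86327658493396555/63229276182 ≈ 1.3653e+6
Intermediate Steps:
Y(k) = 4*k**2 (Y(k) = (2*k)*(2*k) = 4*k**2)
v = -193659/672800 (v = -387318/(4*580**2) = -387318/(4*336400) = -387318/1345600 = -387318*1/1345600 = -193659/672800 ≈ -0.28784)
-392992/v + 263055/(-326498) = -392992/(-193659/672800) + 263055/(-326498) = -392992*(-672800/193659) + 263055*(-1/326498) = 264405017600/193659 - 263055/326498 = 86327658493396555/63229276182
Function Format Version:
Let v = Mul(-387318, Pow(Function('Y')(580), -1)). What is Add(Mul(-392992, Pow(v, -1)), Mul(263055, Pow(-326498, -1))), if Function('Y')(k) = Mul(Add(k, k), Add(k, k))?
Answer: Rational(86327658493396555, 63229276182) ≈ 1.3653e+6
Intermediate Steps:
Function('Y')(k) = Mul(4, Pow(k, 2)) (Function('Y')(k) = Mul(Mul(2, k), Mul(2, k)) = Mul(4, Pow(k, 2)))
v = Rational(-193659, 672800) (v = Mul(-387318, Pow(Mul(4, Pow(580, 2)), -1)) = Mul(-387318, Pow(Mul(4, 336400), -1)) = Mul(-387318, Pow(1345600, -1)) = Mul(-387318, Rational(1, 1345600)) = Rational(-193659, 672800) ≈ -0.28784)
Add(Mul(-392992, Pow(v, -1)), Mul(263055, Pow(-326498, -1))) = Add(Mul(-392992, Pow(Rational(-193659, 672800), -1)), Mul(263055, Pow(-326498, -1))) = Add(Mul(-392992, Rational(-672800, 193659)), Mul(263055, Rational(-1, 326498))) = Add(Rational(264405017600, 193659), Rational(-263055, 326498)) = Rational(86327658493396555, 63229276182)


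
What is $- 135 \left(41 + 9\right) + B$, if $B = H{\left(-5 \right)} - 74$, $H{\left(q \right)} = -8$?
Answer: $-6832$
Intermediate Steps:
$B = -82$ ($B = -8 - 74 = -82$)
$- 135 \left(41 + 9\right) + B = - 135 \left(41 + 9\right) - 82 = \left(-135\right) 50 - 82 = -6750 - 82 = -6832$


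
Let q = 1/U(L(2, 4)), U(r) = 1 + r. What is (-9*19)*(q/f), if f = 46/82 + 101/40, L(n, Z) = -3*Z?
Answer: 93480/18557 ≈ 5.0375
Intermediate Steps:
f = 5061/1640 (f = 46*(1/82) + 101*(1/40) = 23/41 + 101/40 = 5061/1640 ≈ 3.0860)
q = -1/11 (q = 1/(1 - 3*4) = 1/(1 - 12) = 1/(-11) = -1/11 ≈ -0.090909)
(-9*19)*(q/f) = (-9*19)*(-1/(11*5061/1640)) = -(-171)*1640/(11*5061) = -171*(-1640/55671) = 93480/18557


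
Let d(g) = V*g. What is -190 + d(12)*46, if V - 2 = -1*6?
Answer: -2398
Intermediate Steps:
V = -4 (V = 2 - 1*6 = 2 - 6 = -4)
d(g) = -4*g
-190 + d(12)*46 = -190 - 4*12*46 = -190 - 48*46 = -190 - 2208 = -2398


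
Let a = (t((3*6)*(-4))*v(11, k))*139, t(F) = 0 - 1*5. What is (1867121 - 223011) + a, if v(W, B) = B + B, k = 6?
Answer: 1635770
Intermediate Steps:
v(W, B) = 2*B
t(F) = -5 (t(F) = 0 - 5 = -5)
a = -8340 (a = -10*6*139 = -5*12*139 = -60*139 = -8340)
(1867121 - 223011) + a = (1867121 - 223011) - 8340 = 1644110 - 8340 = 1635770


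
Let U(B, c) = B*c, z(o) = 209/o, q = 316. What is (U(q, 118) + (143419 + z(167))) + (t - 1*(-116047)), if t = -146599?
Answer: 25076094/167 ≈ 1.5016e+5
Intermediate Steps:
(U(q, 118) + (143419 + z(167))) + (t - 1*(-116047)) = (316*118 + (143419 + 209/167)) + (-146599 - 1*(-116047)) = (37288 + (143419 + 209*(1/167))) + (-146599 + 116047) = (37288 + (143419 + 209/167)) - 30552 = (37288 + 23951182/167) - 30552 = 30178278/167 - 30552 = 25076094/167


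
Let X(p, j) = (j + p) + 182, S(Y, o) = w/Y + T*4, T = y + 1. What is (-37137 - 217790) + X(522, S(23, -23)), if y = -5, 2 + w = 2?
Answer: -254239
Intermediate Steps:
w = 0 (w = -2 + 2 = 0)
T = -4 (T = -5 + 1 = -4)
S(Y, o) = -16 (S(Y, o) = 0/Y - 4*4 = 0 - 16 = -16)
X(p, j) = 182 + j + p
(-37137 - 217790) + X(522, S(23, -23)) = (-37137 - 217790) + (182 - 16 + 522) = -254927 + 688 = -254239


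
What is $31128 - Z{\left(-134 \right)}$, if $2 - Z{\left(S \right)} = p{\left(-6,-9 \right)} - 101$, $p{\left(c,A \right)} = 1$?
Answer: $31026$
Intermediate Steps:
$Z{\left(S \right)} = 102$ ($Z{\left(S \right)} = 2 - \left(1 - 101\right) = 2 - -100 = 2 + 100 = 102$)
$31128 - Z{\left(-134 \right)} = 31128 - 102 = 31026$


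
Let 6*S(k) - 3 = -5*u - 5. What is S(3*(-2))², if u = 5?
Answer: 81/4 ≈ 20.250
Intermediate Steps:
S(k) = -9/2 (S(k) = ½ + (-5*5 - 5)/6 = ½ + (-25 - 5)/6 = ½ + (⅙)*(-30) = ½ - 5 = -9/2)
S(3*(-2))² = (-9/2)² = 81/4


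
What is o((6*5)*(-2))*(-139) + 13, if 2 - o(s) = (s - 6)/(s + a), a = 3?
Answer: -1977/19 ≈ -104.05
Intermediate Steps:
o(s) = 2 - (-6 + s)/(3 + s) (o(s) = 2 - (s - 6)/(s + 3) = 2 - (-6 + s)/(3 + s))
o((6*5)*(-2))*(-139) + 13 = ((12 + (6*5)*(-2))/(3 + (6*5)*(-2)))*(-139) + 13 = ((12 + 30*(-2))/(3 + 30*(-2)))*(-139) + 13 = ((12 - 60)/(3 - 60))*(-139) + 13 = (-48/(-57))*(-139) + 13 = -1/57*(-48)*(-139) + 13 = (16/19)*(-139) + 13 = -2224/19 + 13 = -1977/19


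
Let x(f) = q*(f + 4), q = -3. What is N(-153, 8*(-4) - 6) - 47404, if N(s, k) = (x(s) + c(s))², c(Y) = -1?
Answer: 151512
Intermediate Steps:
x(f) = -12 - 3*f (x(f) = -3*(f + 4) = -3*(4 + f) = -12 - 3*f)
N(s, k) = (-13 - 3*s)² (N(s, k) = ((-12 - 3*s) - 1)² = (-13 - 3*s)²)
N(-153, 8*(-4) - 6) - 47404 = (13 + 3*(-153))² - 47404 = (13 - 459)² - 47404 = (-446)² - 47404 = 198916 - 47404 = 151512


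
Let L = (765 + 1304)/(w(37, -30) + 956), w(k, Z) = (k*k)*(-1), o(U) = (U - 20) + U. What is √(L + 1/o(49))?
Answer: I*√5185455366/32214 ≈ 2.2354*I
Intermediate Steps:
o(U) = -20 + 2*U (o(U) = (-20 + U) + U = -20 + 2*U)
w(k, Z) = -k² (w(k, Z) = k²*(-1) = -k²)
L = -2069/413 (L = (765 + 1304)/(-1*37² + 956) = 2069/(-1*1369 + 956) = 2069/(-1369 + 956) = 2069/(-413) = 2069*(-1/413) = -2069/413 ≈ -5.0097)
√(L + 1/o(49)) = √(-2069/413 + 1/(-20 + 2*49)) = √(-2069/413 + 1/(-20 + 98)) = √(-2069/413 + 1/78) = √(-160969/32214) = I*√5185455366/32214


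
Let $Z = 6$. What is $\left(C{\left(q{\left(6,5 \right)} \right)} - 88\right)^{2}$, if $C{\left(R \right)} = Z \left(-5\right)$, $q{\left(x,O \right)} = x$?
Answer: $13924$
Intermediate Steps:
$C{\left(R \right)} = -30$ ($C{\left(R \right)} = 6 \left(-5\right) = -30$)
$\left(C{\left(q{\left(6,5 \right)} \right)} - 88\right)^{2} = \left(-30 - 88\right)^{2} = \left(-118\right)^{2} = 13924$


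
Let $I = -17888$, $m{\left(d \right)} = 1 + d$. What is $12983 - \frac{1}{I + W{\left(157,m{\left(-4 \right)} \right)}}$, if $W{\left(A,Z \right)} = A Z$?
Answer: $\frac{238354898}{18359} \approx 12983.0$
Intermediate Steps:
$12983 - \frac{1}{I + W{\left(157,m{\left(-4 \right)} \right)}} = 12983 - \frac{1}{-17888 + 157 \left(1 - 4\right)} = 12983 - \frac{1}{-17888 + 157 \left(-3\right)} = 12983 - \frac{1}{-17888 - 471} = 12983 - \frac{1}{-18359} = 12983 - - \frac{1}{18359} = 12983 + \frac{1}{18359} = \frac{238354898}{18359}$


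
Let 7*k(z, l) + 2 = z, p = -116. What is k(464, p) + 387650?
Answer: 387716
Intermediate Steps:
k(z, l) = -2/7 + z/7
k(464, p) + 387650 = (-2/7 + (1/7)*464) + 387650 = (-2/7 + 464/7) + 387650 = 66 + 387650 = 387716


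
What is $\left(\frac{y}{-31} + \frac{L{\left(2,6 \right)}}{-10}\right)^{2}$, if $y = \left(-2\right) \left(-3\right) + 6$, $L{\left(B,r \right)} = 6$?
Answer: $\frac{23409}{24025} \approx 0.97436$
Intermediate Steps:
$y = 12$ ($y = 6 + 6 = 12$)
$\left(\frac{y}{-31} + \frac{L{\left(2,6 \right)}}{-10}\right)^{2} = \left(\frac{12}{-31} + \frac{6}{-10}\right)^{2} = \left(12 \left(- \frac{1}{31}\right) + 6 \left(- \frac{1}{10}\right)\right)^{2} = \left(- \frac{12}{31} - \frac{3}{5}\right)^{2} = \left(- \frac{153}{155}\right)^{2} = \frac{23409}{24025}$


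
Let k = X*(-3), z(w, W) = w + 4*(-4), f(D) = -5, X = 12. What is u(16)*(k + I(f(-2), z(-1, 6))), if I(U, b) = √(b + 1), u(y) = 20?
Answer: -720 + 80*I ≈ -720.0 + 80.0*I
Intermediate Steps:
z(w, W) = -16 + w (z(w, W) = w - 16 = -16 + w)
I(U, b) = √(1 + b)
k = -36 (k = 12*(-3) = -36)
u(16)*(k + I(f(-2), z(-1, 6))) = 20*(-36 + √(1 + (-16 - 1))) = 20*(-36 + √(1 - 17)) = 20*(-36 + √(-16)) = 20*(-36 + 4*I) = -720 + 80*I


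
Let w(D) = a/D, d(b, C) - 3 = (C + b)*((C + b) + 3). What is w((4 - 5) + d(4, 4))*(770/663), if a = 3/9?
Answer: 77/17901 ≈ 0.0043014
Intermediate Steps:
a = 1/3 (a = 3*(1/9) = 1/3 ≈ 0.33333)
d(b, C) = 3 + (C + b)*(3 + C + b) (d(b, C) = 3 + (C + b)*((C + b) + 3) = 3 + (C + b)*(3 + C + b))
w(D) = 1/(3*D)
w((4 - 5) + d(4, 4))*(770/663) = (1/(3*((4 - 5) + (3 + 4**2 + 4**2 + 3*4 + 3*4 + 2*4*4))))*(770/663) = (1/(3*(-1 + (3 + 16 + 16 + 12 + 12 + 32))))*(770*(1/663)) = (1/(3*(-1 + 91)))*(770/663) = ((1/3)/90)*(770/663) = ((1/3)*(1/90))*(770/663) = (1/270)*(770/663) = 77/17901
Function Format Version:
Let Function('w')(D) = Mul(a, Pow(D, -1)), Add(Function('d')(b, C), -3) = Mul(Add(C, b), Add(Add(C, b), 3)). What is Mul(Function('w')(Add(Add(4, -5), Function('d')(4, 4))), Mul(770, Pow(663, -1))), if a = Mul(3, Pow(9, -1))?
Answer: Rational(77, 17901) ≈ 0.0043014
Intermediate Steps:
a = Rational(1, 3) (a = Mul(3, Rational(1, 9)) = Rational(1, 3) ≈ 0.33333)
Function('d')(b, C) = Add(3, Mul(Add(C, b), Add(3, C, b))) (Function('d')(b, C) = Add(3, Mul(Add(C, b), Add(Add(C, b), 3))) = Add(3, Mul(Add(C, b), Add(3, C, b))))
Function('w')(D) = Mul(Rational(1, 3), Pow(D, -1))
Mul(Function('w')(Add(Add(4, -5), Function('d')(4, 4))), Mul(770, Pow(663, -1))) = Mul(Mul(Rational(1, 3), Pow(Add(Add(4, -5), Add(3, Pow(4, 2), Pow(4, 2), Mul(3, 4), Mul(3, 4), Mul(2, 4, 4))), -1)), Mul(770, Pow(663, -1))) = Mul(Mul(Rational(1, 3), Pow(Add(-1, Add(3, 16, 16, 12, 12, 32)), -1)), Mul(770, Rational(1, 663))) = Mul(Mul(Rational(1, 3), Pow(Add(-1, 91), -1)), Rational(770, 663)) = Mul(Mul(Rational(1, 3), Pow(90, -1)), Rational(770, 663)) = Mul(Mul(Rational(1, 3), Rational(1, 90)), Rational(770, 663)) = Mul(Rational(1, 270), Rational(770, 663)) = Rational(77, 17901)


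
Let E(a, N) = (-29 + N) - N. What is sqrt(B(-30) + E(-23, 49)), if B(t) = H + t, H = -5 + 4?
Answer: 2*I*sqrt(15) ≈ 7.746*I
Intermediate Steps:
H = -1
E(a, N) = -29
B(t) = -1 + t
sqrt(B(-30) + E(-23, 49)) = sqrt((-1 - 30) - 29) = sqrt(-31 - 29) = sqrt(-60) = 2*I*sqrt(15)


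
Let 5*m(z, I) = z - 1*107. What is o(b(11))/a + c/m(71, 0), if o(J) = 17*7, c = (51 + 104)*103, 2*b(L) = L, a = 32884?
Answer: -328120127/147978 ≈ -2217.4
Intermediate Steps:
m(z, I) = -107/5 + z/5 (m(z, I) = (z - 1*107)/5 = (z - 107)/5 = (-107 + z)/5 = -107/5 + z/5)
b(L) = L/2
c = 15965 (c = 155*103 = 15965)
o(J) = 119
o(b(11))/a + c/m(71, 0) = 119/32884 + 15965/(-107/5 + (1/5)*71) = 119*(1/32884) + 15965/(-107/5 + 71/5) = 119/32884 + 15965/(-36/5) = 119/32884 + 15965*(-5/36) = 119/32884 - 79825/36 = -328120127/147978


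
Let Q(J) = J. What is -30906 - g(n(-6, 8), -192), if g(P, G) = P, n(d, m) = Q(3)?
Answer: -30909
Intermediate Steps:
n(d, m) = 3
-30906 - g(n(-6, 8), -192) = -30906 - 1*3 = -30906 - 3 = -30909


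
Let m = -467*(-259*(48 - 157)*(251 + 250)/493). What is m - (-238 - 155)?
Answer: -6604928628/493 ≈ -1.3397e+7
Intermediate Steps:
m = -6605122377/493 (m = -467/((-493*1/259)/((-109*501))) = -467/((-493/259/(-54609))) = -467/((-493/259*(-1/54609))) = -467/493/14143731 = -467*14143731/493 = -6605122377/493 ≈ -1.3398e+7)
m - (-238 - 155) = -6605122377/493 - (-238 - 155) = -6605122377/493 - 1*(-393) = -6605122377/493 + 393 = -6604928628/493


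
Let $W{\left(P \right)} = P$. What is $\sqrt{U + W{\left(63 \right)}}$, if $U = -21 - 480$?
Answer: $i \sqrt{438} \approx 20.928 i$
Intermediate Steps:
$U = -501$ ($U = -21 - 480 = -501$)
$\sqrt{U + W{\left(63 \right)}} = \sqrt{-501 + 63} = \sqrt{-438} = i \sqrt{438}$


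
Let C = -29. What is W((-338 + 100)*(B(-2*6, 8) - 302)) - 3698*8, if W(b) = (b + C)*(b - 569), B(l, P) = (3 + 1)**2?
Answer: 4592534877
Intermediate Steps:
B(l, P) = 16 (B(l, P) = 4**2 = 16)
W(b) = (-569 + b)*(-29 + b) (W(b) = (b - 29)*(b - 569) = (-29 + b)*(-569 + b) = (-569 + b)*(-29 + b))
W((-338 + 100)*(B(-2*6, 8) - 302)) - 3698*8 = (16501 + ((-338 + 100)*(16 - 302))**2 - 598*(-338 + 100)*(16 - 302)) - 3698*8 = (16501 + (-238*(-286))**2 - (-142324)*(-286)) - 29584 = (16501 + 68068**2 - 598*68068) - 29584 = (16501 + 4633252624 - 40704664) - 29584 = 4592564461 - 29584 = 4592534877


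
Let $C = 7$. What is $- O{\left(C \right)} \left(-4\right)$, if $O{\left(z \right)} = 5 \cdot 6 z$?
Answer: $840$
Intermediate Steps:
$O{\left(z \right)} = 30 z$
$- O{\left(C \right)} \left(-4\right) = - 30 \cdot 7 \left(-4\right) = \left(-1\right) 210 \left(-4\right) = \left(-210\right) \left(-4\right) = 840$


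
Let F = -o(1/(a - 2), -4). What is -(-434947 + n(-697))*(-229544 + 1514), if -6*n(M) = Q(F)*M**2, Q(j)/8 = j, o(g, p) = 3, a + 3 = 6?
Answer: 343935140670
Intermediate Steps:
a = 3 (a = -3 + 6 = 3)
F = -3 (F = -1*3 = -3)
Q(j) = 8*j
n(M) = 4*M**2 (n(M) = -8*(-3)*M**2/6 = -(-4)*M**2 = 4*M**2)
-(-434947 + n(-697))*(-229544 + 1514) = -(-434947 + 4*(-697)**2)*(-229544 + 1514) = -(-434947 + 4*485809)*(-228030) = -(-434947 + 1943236)*(-228030) = -1508289*(-228030) = -1*(-343935140670) = 343935140670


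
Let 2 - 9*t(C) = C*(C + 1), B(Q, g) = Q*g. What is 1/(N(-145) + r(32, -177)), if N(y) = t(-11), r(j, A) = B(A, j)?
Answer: -1/5676 ≈ -0.00017618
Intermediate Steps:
r(j, A) = A*j
t(C) = 2/9 - C*(1 + C)/9 (t(C) = 2/9 - C*(C + 1)/9 = 2/9 - C*(1 + C)/9)
N(y) = -12 (N(y) = 2/9 - ⅑*(-11) - ⅑*(-11)² = 2/9 + 11/9 - ⅑*121 = 2/9 + 11/9 - 121/9 = -12)
1/(N(-145) + r(32, -177)) = 1/(-12 - 177*32) = 1/(-12 - 5664) = 1/(-5676) = -1/5676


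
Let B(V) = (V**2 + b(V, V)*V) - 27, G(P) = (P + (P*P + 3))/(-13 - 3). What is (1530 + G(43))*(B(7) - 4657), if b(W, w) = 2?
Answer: -104365285/16 ≈ -6.5228e+6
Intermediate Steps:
G(P) = -3/16 - P/16 - P**2/16 (G(P) = (P + (P**2 + 3))/(-16) = (P + (3 + P**2))*(-1/16) = (3 + P + P**2)*(-1/16) = -3/16 - P/16 - P**2/16)
B(V) = -27 + V**2 + 2*V (B(V) = (V**2 + 2*V) - 27 = -27 + V**2 + 2*V)
(1530 + G(43))*(B(7) - 4657) = (1530 + (-3/16 - 1/16*43 - 1/16*43**2))*((-27 + 7**2 + 2*7) - 4657) = (1530 + (-3/16 - 43/16 - 1/16*1849))*((-27 + 49 + 14) - 4657) = (1530 + (-3/16 - 43/16 - 1849/16))*(36 - 4657) = (1530 - 1895/16)*(-4621) = (22585/16)*(-4621) = -104365285/16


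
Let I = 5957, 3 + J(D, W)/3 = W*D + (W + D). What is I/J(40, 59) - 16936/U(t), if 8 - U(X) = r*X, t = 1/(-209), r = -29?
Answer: -26070162281/12105624 ≈ -2153.6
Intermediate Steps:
J(D, W) = -9 + 3*D + 3*W + 3*D*W (J(D, W) = -9 + 3*(W*D + (W + D)) = -9 + 3*(D*W + (D + W)) = -9 + 3*(D + W + D*W) = -9 + (3*D + 3*W + 3*D*W) = -9 + 3*D + 3*W + 3*D*W)
t = -1/209 ≈ -0.0047847
U(X) = 8 + 29*X (U(X) = 8 - (-29)*X = 8 + 29*X)
I/J(40, 59) - 16936/U(t) = 5957/(-9 + 3*40 + 3*59 + 3*40*59) - 16936/(8 + 29*(-1/209)) = 5957/(-9 + 120 + 177 + 7080) - 16936/(8 - 29/209) = 5957/7368 - 16936/1643/209 = 5957*(1/7368) - 16936*209/1643 = 5957/7368 - 3539624/1643 = -26070162281/12105624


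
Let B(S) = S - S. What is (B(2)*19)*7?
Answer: 0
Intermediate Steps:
B(S) = 0
(B(2)*19)*7 = (0*19)*7 = 0*7 = 0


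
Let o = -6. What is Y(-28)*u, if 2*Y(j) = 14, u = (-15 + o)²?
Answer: 3087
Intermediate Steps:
u = 441 (u = (-15 - 6)² = (-21)² = 441)
Y(j) = 7 (Y(j) = (½)*14 = 7)
Y(-28)*u = 7*441 = 3087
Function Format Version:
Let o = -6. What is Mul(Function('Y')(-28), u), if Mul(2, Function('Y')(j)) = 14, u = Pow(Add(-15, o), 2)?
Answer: 3087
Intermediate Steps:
u = 441 (u = Pow(Add(-15, -6), 2) = Pow(-21, 2) = 441)
Function('Y')(j) = 7 (Function('Y')(j) = Mul(Rational(1, 2), 14) = 7)
Mul(Function('Y')(-28), u) = Mul(7, 441) = 3087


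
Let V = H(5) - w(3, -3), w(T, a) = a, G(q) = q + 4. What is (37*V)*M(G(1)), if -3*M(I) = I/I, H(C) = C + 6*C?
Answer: -1406/3 ≈ -468.67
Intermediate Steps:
G(q) = 4 + q
H(C) = 7*C
M(I) = -1/3 (M(I) = -I/(3*I) = -1/3*1 = -1/3)
V = 38 (V = 7*5 - 1*(-3) = 35 + 3 = 38)
(37*V)*M(G(1)) = (37*38)*(-1/3) = 1406*(-1/3) = -1406/3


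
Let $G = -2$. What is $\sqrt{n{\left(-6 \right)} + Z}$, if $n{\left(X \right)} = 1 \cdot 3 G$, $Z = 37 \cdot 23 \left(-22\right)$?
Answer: $2 i \sqrt{4682} \approx 136.85 i$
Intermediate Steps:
$Z = -18722$ ($Z = 851 \left(-22\right) = -18722$)
$n{\left(X \right)} = -6$ ($n{\left(X \right)} = 1 \cdot 3 \left(-2\right) = 3 \left(-2\right) = -6$)
$\sqrt{n{\left(-6 \right)} + Z} = \sqrt{-6 - 18722} = \sqrt{-18728} = 2 i \sqrt{4682}$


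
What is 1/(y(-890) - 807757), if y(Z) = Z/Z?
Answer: -1/807756 ≈ -1.2380e-6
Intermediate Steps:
y(Z) = 1
1/(y(-890) - 807757) = 1/(1 - 807757) = 1/(-807756) = -1/807756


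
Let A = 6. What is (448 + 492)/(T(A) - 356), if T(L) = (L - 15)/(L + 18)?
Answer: -7520/2851 ≈ -2.6377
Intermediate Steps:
T(L) = (-15 + L)/(18 + L)
(448 + 492)/(T(A) - 356) = (448 + 492)/((-15 + 6)/(18 + 6) - 356) = 940/(-9/24 - 356) = 940/((1/24)*(-9) - 356) = 940/(-3/8 - 356) = 940/(-2851/8) = 940*(-8/2851) = -7520/2851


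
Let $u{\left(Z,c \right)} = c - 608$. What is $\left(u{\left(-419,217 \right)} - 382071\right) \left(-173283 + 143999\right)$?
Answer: $11200017208$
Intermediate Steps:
$u{\left(Z,c \right)} = -608 + c$
$\left(u{\left(-419,217 \right)} - 382071\right) \left(-173283 + 143999\right) = \left(\left(-608 + 217\right) - 382071\right) \left(-173283 + 143999\right) = \left(-391 - 382071\right) \left(-29284\right) = \left(-382462\right) \left(-29284\right) = 11200017208$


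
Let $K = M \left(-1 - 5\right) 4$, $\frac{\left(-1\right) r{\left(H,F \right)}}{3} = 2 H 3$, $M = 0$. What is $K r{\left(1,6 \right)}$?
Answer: $0$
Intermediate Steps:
$r{\left(H,F \right)} = - 18 H$ ($r{\left(H,F \right)} = - 3 \cdot 2 H 3 = - 3 \cdot 6 H = - 18 H$)
$K = 0$ ($K = 0 \left(-1 - 5\right) 4 = 0 \left(-6\right) 4 = 0 \cdot 4 = 0$)
$K r{\left(1,6 \right)} = 0 \left(\left(-18\right) 1\right) = 0 \left(-18\right) = 0$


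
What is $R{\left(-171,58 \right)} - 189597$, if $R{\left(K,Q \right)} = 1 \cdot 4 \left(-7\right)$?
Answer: $-189625$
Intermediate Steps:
$R{\left(K,Q \right)} = -28$ ($R{\left(K,Q \right)} = 4 \left(-7\right) = -28$)
$R{\left(-171,58 \right)} - 189597 = -28 - 189597 = -189625$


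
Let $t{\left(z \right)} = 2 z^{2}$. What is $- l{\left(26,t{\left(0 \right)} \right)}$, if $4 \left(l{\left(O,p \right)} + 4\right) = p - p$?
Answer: $4$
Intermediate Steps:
$l{\left(O,p \right)} = -4$ ($l{\left(O,p \right)} = -4 + \frac{p - p}{4} = -4 + \frac{1}{4} \cdot 0 = -4 + 0 = -4$)
$- l{\left(26,t{\left(0 \right)} \right)} = \left(-1\right) \left(-4\right) = 4$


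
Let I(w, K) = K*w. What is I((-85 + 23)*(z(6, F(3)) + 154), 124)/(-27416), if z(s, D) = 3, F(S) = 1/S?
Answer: 150877/3427 ≈ 44.026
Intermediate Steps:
I((-85 + 23)*(z(6, F(3)) + 154), 124)/(-27416) = (124*((-85 + 23)*(3 + 154)))/(-27416) = (124*(-62*157))*(-1/27416) = (124*(-9734))*(-1/27416) = -1207016*(-1/27416) = 150877/3427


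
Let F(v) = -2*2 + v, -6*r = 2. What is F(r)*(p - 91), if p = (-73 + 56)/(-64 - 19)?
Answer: 32656/83 ≈ 393.45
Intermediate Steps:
r = -⅓ (r = -⅙*2 = -⅓ ≈ -0.33333)
F(v) = -4 + v
p = 17/83 (p = -17/(-83) = -17*(-1/83) = 17/83 ≈ 0.20482)
F(r)*(p - 91) = (-4 - ⅓)*(17/83 - 91) = -13/3*(-7536/83) = 32656/83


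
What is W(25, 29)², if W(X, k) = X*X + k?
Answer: 427716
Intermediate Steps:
W(X, k) = k + X² (W(X, k) = X² + k = k + X²)
W(25, 29)² = (29 + 25²)² = (29 + 625)² = 654² = 427716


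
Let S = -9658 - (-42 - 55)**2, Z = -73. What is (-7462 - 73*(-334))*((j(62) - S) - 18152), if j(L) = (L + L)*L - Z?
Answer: 146797920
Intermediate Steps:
S = -19067 (S = -9658 - 1*(-97)**2 = -9658 - 1*9409 = -9658 - 9409 = -19067)
j(L) = 73 + 2*L**2 (j(L) = (L + L)*L - 1*(-73) = (2*L)*L + 73 = 2*L**2 + 73 = 73 + 2*L**2)
(-7462 - 73*(-334))*((j(62) - S) - 18152) = (-7462 - 73*(-334))*(((73 + 2*62**2) - 1*(-19067)) - 18152) = (-7462 + 24382)*(((73 + 2*3844) + 19067) - 18152) = 16920*(((73 + 7688) + 19067) - 18152) = 16920*((7761 + 19067) - 18152) = 16920*(26828 - 18152) = 16920*8676 = 146797920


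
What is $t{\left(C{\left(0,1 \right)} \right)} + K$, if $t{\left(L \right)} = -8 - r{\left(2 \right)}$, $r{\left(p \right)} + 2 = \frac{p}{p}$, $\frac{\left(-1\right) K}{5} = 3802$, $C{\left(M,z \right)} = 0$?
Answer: $-19017$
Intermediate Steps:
$K = -19010$ ($K = \left(-5\right) 3802 = -19010$)
$r{\left(p \right)} = -1$ ($r{\left(p \right)} = -2 + \frac{p}{p} = -2 + 1 = -1$)
$t{\left(L \right)} = -7$ ($t{\left(L \right)} = -8 - -1 = -8 + 1 = -7$)
$t{\left(C{\left(0,1 \right)} \right)} + K = -7 - 19010 = -19017$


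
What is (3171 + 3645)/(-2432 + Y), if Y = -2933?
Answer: -6816/5365 ≈ -1.2705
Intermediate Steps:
(3171 + 3645)/(-2432 + Y) = (3171 + 3645)/(-2432 - 2933) = 6816/(-5365) = 6816*(-1/5365) = -6816/5365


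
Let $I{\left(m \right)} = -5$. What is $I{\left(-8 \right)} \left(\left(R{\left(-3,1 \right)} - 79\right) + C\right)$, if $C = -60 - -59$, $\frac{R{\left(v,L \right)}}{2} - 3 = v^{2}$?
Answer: $280$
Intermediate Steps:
$R{\left(v,L \right)} = 6 + 2 v^{2}$
$C = -1$ ($C = -60 + 59 = -1$)
$I{\left(-8 \right)} \left(\left(R{\left(-3,1 \right)} - 79\right) + C\right) = - 5 \left(\left(\left(6 + 2 \left(-3\right)^{2}\right) - 79\right) - 1\right) = - 5 \left(\left(\left(6 + 2 \cdot 9\right) - 79\right) - 1\right) = - 5 \left(\left(\left(6 + 18\right) - 79\right) - 1\right) = - 5 \left(\left(24 - 79\right) - 1\right) = - 5 \left(-55 - 1\right) = \left(-5\right) \left(-56\right) = 280$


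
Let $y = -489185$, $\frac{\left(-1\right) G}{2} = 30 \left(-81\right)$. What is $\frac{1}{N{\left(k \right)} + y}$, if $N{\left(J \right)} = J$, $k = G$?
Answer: $- \frac{1}{484325} \approx -2.0647 \cdot 10^{-6}$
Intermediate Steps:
$G = 4860$ ($G = - 2 \cdot 30 \left(-81\right) = \left(-2\right) \left(-2430\right) = 4860$)
$k = 4860$
$\frac{1}{N{\left(k \right)} + y} = \frac{1}{4860 - 489185} = \frac{1}{-484325} = - \frac{1}{484325}$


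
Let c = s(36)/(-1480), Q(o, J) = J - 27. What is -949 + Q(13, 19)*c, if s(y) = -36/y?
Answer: -175566/185 ≈ -949.01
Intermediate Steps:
Q(o, J) = -27 + J
c = 1/1480 (c = -36/36/(-1480) = -36*1/36*(-1/1480) = -1*(-1/1480) = 1/1480 ≈ 0.00067568)
-949 + Q(13, 19)*c = -949 + (-27 + 19)*(1/1480) = -949 - 8*1/1480 = -949 - 1/185 = -175566/185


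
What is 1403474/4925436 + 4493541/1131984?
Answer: 658926631147/154875409584 ≈ 4.2546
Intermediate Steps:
1403474/4925436 + 4493541/1131984 = 1403474*(1/4925436) + 4493541*(1/1131984) = 701737/2462718 + 1497847/377328 = 658926631147/154875409584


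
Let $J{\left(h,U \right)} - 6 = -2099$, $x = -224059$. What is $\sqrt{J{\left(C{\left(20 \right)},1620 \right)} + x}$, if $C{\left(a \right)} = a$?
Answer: $18 i \sqrt{698} \approx 475.55 i$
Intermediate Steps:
$J{\left(h,U \right)} = -2093$ ($J{\left(h,U \right)} = 6 - 2099 = -2093$)
$\sqrt{J{\left(C{\left(20 \right)},1620 \right)} + x} = \sqrt{-2093 - 224059} = \sqrt{-226152} = 18 i \sqrt{698}$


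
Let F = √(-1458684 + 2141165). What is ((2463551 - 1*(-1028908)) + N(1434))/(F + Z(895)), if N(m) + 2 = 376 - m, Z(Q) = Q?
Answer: 3124802105/118544 - 3491399*√682481/118544 ≈ 2028.6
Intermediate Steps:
F = √682481 ≈ 826.12
N(m) = 374 - m (N(m) = -2 + (376 - m) = 374 - m)
((2463551 - 1*(-1028908)) + N(1434))/(F + Z(895)) = ((2463551 - 1*(-1028908)) + (374 - 1*1434))/(√682481 + 895) = ((2463551 + 1028908) + (374 - 1434))/(895 + √682481) = (3492459 - 1060)/(895 + √682481) = 3491399/(895 + √682481)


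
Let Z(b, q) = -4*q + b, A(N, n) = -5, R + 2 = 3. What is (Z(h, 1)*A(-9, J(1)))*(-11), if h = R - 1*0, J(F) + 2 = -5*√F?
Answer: -165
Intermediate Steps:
R = 1 (R = -2 + 3 = 1)
J(F) = -2 - 5*√F
h = 1 (h = 1 - 1*0 = 1 + 0 = 1)
Z(b, q) = b - 4*q
(Z(h, 1)*A(-9, J(1)))*(-11) = ((1 - 4*1)*(-5))*(-11) = ((1 - 4)*(-5))*(-11) = -3*(-5)*(-11) = 15*(-11) = -165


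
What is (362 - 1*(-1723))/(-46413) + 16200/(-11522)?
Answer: -129318995/89128431 ≈ -1.4509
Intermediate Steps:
(362 - 1*(-1723))/(-46413) + 16200/(-11522) = (362 + 1723)*(-1/46413) + 16200*(-1/11522) = 2085*(-1/46413) - 8100/5761 = -695/15471 - 8100/5761 = -129318995/89128431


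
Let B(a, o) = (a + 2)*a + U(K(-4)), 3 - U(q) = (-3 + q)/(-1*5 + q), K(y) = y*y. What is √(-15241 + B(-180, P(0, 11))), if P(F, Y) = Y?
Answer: √2032899/11 ≈ 129.62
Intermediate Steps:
K(y) = y²
U(q) = 3 - (-3 + q)/(-5 + q) (U(q) = 3 - (-3 + q)/(-1*5 + q) = 3 - (-3 + q)/(-5 + q))
B(a, o) = 20/11 + a*(2 + a) (B(a, o) = (a + 2)*a + 2*(-6 + (-4)²)/(-5 + (-4)²) = (2 + a)*a + 2*(-6 + 16)/(-5 + 16) = a*(2 + a) + 2*10/11 = a*(2 + a) + 2*(1/11)*10 = a*(2 + a) + 20/11 = 20/11 + a*(2 + a))
√(-15241 + B(-180, P(0, 11))) = √(-15241 + (20/11 + (-180)² + 2*(-180))) = √(-15241 + (20/11 + 32400 - 360)) = √(-15241 + 352460/11) = √(184809/11) = √2032899/11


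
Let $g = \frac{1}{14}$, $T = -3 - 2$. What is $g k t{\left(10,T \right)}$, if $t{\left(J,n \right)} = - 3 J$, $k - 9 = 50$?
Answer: $- \frac{885}{7} \approx -126.43$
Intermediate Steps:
$k = 59$ ($k = 9 + 50 = 59$)
$T = -5$
$g = \frac{1}{14} \approx 0.071429$
$g k t{\left(10,T \right)} = \frac{1}{14} \cdot 59 \left(\left(-3\right) 10\right) = \frac{59}{14} \left(-30\right) = - \frac{885}{7}$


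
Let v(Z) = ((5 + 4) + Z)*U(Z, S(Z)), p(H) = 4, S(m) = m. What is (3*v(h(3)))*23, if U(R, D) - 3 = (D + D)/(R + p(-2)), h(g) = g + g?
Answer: 4347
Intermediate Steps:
h(g) = 2*g
U(R, D) = 3 + 2*D/(4 + R) (U(R, D) = 3 + (D + D)/(R + 4) = 3 + (2*D)/(4 + R) = 3 + 2*D/(4 + R))
v(Z) = (9 + Z)*(12 + 5*Z)/(4 + Z) (v(Z) = ((5 + 4) + Z)*((12 + 2*Z + 3*Z)/(4 + Z)) = (9 + Z)*((12 + 5*Z)/(4 + Z)) = (9 + Z)*(12 + 5*Z)/(4 + Z))
(3*v(h(3)))*23 = (3*((9 + 2*3)*(12 + 5*(2*3))/(4 + 2*3)))*23 = (3*((9 + 6)*(12 + 5*6)/(4 + 6)))*23 = (3*(15*(12 + 30)/10))*23 = (3*((1/10)*15*42))*23 = (3*63)*23 = 189*23 = 4347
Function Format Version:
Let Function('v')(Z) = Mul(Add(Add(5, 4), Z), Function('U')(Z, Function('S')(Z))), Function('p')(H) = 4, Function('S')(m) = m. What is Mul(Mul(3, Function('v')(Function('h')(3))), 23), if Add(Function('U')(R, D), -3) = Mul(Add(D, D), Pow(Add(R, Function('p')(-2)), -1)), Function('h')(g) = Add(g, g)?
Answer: 4347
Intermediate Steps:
Function('h')(g) = Mul(2, g)
Function('U')(R, D) = Add(3, Mul(2, D, Pow(Add(4, R), -1))) (Function('U')(R, D) = Add(3, Mul(Add(D, D), Pow(Add(R, 4), -1))) = Add(3, Mul(Mul(2, D), Pow(Add(4, R), -1))) = Add(3, Mul(2, D, Pow(Add(4, R), -1))))
Function('v')(Z) = Mul(Pow(Add(4, Z), -1), Add(9, Z), Add(12, Mul(5, Z))) (Function('v')(Z) = Mul(Add(Add(5, 4), Z), Mul(Pow(Add(4, Z), -1), Add(12, Mul(2, Z), Mul(3, Z)))) = Mul(Add(9, Z), Mul(Pow(Add(4, Z), -1), Add(12, Mul(5, Z)))) = Mul(Pow(Add(4, Z), -1), Add(9, Z), Add(12, Mul(5, Z))))
Mul(Mul(3, Function('v')(Function('h')(3))), 23) = Mul(Mul(3, Mul(Pow(Add(4, Mul(2, 3)), -1), Add(9, Mul(2, 3)), Add(12, Mul(5, Mul(2, 3))))), 23) = Mul(Mul(3, Mul(Pow(Add(4, 6), -1), Add(9, 6), Add(12, Mul(5, 6)))), 23) = Mul(Mul(3, Mul(Pow(10, -1), 15, Add(12, 30))), 23) = Mul(Mul(3, Mul(Rational(1, 10), 15, 42)), 23) = Mul(Mul(3, 63), 23) = Mul(189, 23) = 4347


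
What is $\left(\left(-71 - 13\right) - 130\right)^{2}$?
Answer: $45796$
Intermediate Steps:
$\left(\left(-71 - 13\right) - 130\right)^{2} = \left(-84 - 130\right)^{2} = \left(-214\right)^{2} = 45796$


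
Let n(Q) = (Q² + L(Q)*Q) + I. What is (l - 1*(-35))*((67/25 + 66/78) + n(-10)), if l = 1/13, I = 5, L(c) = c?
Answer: 30903576/4225 ≈ 7314.5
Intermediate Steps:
n(Q) = 5 + 2*Q² (n(Q) = (Q² + Q*Q) + 5 = (Q² + Q²) + 5 = 2*Q² + 5 = 5 + 2*Q²)
l = 1/13 ≈ 0.076923
(l - 1*(-35))*((67/25 + 66/78) + n(-10)) = (1/13 - 1*(-35))*((67/25 + 66/78) + (5 + 2*(-10)²)) = (1/13 + 35)*((67*(1/25) + 66*(1/78)) + (5 + 2*100)) = 456*((67/25 + 11/13) + (5 + 200))/13 = 456*(1146/325 + 205)/13 = (456/13)*(67771/325) = 30903576/4225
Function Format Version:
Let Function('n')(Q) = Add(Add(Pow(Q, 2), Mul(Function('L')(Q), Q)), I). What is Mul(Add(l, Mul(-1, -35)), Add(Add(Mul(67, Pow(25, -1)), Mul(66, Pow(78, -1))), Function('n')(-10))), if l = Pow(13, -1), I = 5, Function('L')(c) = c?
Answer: Rational(30903576, 4225) ≈ 7314.5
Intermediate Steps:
Function('n')(Q) = Add(5, Mul(2, Pow(Q, 2))) (Function('n')(Q) = Add(Add(Pow(Q, 2), Mul(Q, Q)), 5) = Add(Add(Pow(Q, 2), Pow(Q, 2)), 5) = Add(Mul(2, Pow(Q, 2)), 5) = Add(5, Mul(2, Pow(Q, 2))))
l = Rational(1, 13) ≈ 0.076923
Mul(Add(l, Mul(-1, -35)), Add(Add(Mul(67, Pow(25, -1)), Mul(66, Pow(78, -1))), Function('n')(-10))) = Mul(Add(Rational(1, 13), Mul(-1, -35)), Add(Add(Mul(67, Pow(25, -1)), Mul(66, Pow(78, -1))), Add(5, Mul(2, Pow(-10, 2))))) = Mul(Add(Rational(1, 13), 35), Add(Add(Mul(67, Rational(1, 25)), Mul(66, Rational(1, 78))), Add(5, Mul(2, 100)))) = Mul(Rational(456, 13), Add(Add(Rational(67, 25), Rational(11, 13)), Add(5, 200))) = Mul(Rational(456, 13), Add(Rational(1146, 325), 205)) = Mul(Rational(456, 13), Rational(67771, 325)) = Rational(30903576, 4225)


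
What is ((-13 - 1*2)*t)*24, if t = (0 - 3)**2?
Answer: -3240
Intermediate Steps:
t = 9 (t = (-3)**2 = 9)
((-13 - 1*2)*t)*24 = ((-13 - 1*2)*9)*24 = ((-13 - 2)*9)*24 = -15*9*24 = -135*24 = -3240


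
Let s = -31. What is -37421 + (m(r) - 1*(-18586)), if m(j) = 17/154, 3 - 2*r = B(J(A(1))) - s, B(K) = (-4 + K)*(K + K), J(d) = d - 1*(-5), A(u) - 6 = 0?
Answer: -2900573/154 ≈ -18835.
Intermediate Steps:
A(u) = 6 (A(u) = 6 + 0 = 6)
J(d) = 5 + d (J(d) = d + 5 = 5 + d)
B(K) = 2*K*(-4 + K) (B(K) = (-4 + K)*(2*K) = 2*K*(-4 + K))
r = -91 (r = 3/2 - (2*(5 + 6)*(-4 + (5 + 6)) - 1*(-31))/2 = 3/2 - (2*11*(-4 + 11) + 31)/2 = 3/2 - (2*11*7 + 31)/2 = 3/2 - (154 + 31)/2 = 3/2 - 1/2*185 = 3/2 - 185/2 = -91)
m(j) = 17/154 (m(j) = 17*(1/154) = 17/154)
-37421 + (m(r) - 1*(-18586)) = -37421 + (17/154 - 1*(-18586)) = -37421 + (17/154 + 18586) = -37421 + 2862261/154 = -2900573/154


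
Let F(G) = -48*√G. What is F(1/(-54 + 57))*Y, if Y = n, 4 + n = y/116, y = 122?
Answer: 1368*√3/29 ≈ 81.705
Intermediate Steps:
n = -171/58 (n = -4 + 122/116 = -4 + 122*(1/116) = -4 + 61/58 = -171/58 ≈ -2.9483)
Y = -171/58 ≈ -2.9483
F(1/(-54 + 57))*Y = -48/√(-54 + 57)*(-171/58) = -48*√3/3*(-171/58) = -16*√3*(-171/58) = 1368*√3/29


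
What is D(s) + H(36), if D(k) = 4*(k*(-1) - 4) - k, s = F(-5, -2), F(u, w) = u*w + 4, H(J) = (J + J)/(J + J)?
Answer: -85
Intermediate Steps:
H(J) = 1 (H(J) = (2*J)/((2*J)) = (2*J)*(1/(2*J)) = 1)
F(u, w) = 4 + u*w
s = 14 (s = 4 - 5*(-2) = 4 + 10 = 14)
D(k) = -16 - 5*k (D(k) = 4*(-k - 4) - k = 4*(-4 - k) - k = (-16 - 4*k) - k = -16 - 5*k)
D(s) + H(36) = (-16 - 5*14) + 1 = (-16 - 70) + 1 = -86 + 1 = -85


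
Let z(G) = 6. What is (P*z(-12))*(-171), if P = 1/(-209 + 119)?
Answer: 57/5 ≈ 11.400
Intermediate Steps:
P = -1/90 (P = 1/(-90) = -1/90 ≈ -0.011111)
(P*z(-12))*(-171) = -1/90*6*(-171) = -1/15*(-171) = 57/5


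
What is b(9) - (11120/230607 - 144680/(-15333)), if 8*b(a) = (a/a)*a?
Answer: -78818238527/9429059016 ≈ -8.3591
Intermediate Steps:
b(a) = a/8 (b(a) = ((a/a)*a)/8 = (1*a)/8 = a/8)
b(9) - (11120/230607 - 144680/(-15333)) = (1/8)*9 - (11120/230607 - 144680/(-15333)) = 9/8 - (11120*(1/230607) - 144680*(-1/15333)) = 9/8 - (11120/230607 + 144680/15333) = 9/8 - 1*11178241240/1178632377 = 9/8 - 11178241240/1178632377 = -78818238527/9429059016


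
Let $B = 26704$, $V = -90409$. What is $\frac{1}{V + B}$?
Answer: $- \frac{1}{63705} \approx -1.5697 \cdot 10^{-5}$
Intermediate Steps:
$\frac{1}{V + B} = \frac{1}{-90409 + 26704} = \frac{1}{-63705} = - \frac{1}{63705}$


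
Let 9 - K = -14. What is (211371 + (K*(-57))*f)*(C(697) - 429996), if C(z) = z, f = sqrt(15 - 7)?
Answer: -90741358929 + 1125621978*sqrt(2) ≈ -8.9150e+10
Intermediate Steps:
K = 23 (K = 9 - 1*(-14) = 9 + 14 = 23)
f = 2*sqrt(2) (f = sqrt(8) = 2*sqrt(2) ≈ 2.8284)
(211371 + (K*(-57))*f)*(C(697) - 429996) = (211371 + (23*(-57))*(2*sqrt(2)))*(697 - 429996) = (211371 - 2622*sqrt(2))*(-429299) = -90741358929 + 1125621978*sqrt(2)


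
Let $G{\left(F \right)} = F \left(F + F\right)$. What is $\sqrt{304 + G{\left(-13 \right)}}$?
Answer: $\sqrt{642} \approx 25.338$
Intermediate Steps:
$G{\left(F \right)} = 2 F^{2}$ ($G{\left(F \right)} = F 2 F = 2 F^{2}$)
$\sqrt{304 + G{\left(-13 \right)}} = \sqrt{304 + 2 \left(-13\right)^{2}} = \sqrt{304 + 2 \cdot 169} = \sqrt{304 + 338} = \sqrt{642}$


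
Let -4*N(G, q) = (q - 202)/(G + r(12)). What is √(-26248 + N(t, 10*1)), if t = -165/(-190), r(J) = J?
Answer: 2*I*√174321002/163 ≈ 162.0*I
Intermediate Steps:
t = 33/38 (t = -165*(-1/190) = 33/38 ≈ 0.86842)
N(G, q) = -(-202 + q)/(4*(12 + G)) (N(G, q) = -(q - 202)/(4*(G + 12)) = -(-202 + q)/(4*(12 + G)))
√(-26248 + N(t, 10*1)) = √(-26248 + (202 - 10)/(4*(12 + 33/38))) = √(-26248 + (202 - 1*10)/(4*(489/38))) = √(-26248 + (¼)*(38/489)*(202 - 10)) = √(-26248 + (¼)*(38/489)*192) = √(-26248 + 608/163) = √(-4277816/163) = 2*I*√174321002/163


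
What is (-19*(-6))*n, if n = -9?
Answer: -1026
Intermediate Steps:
(-19*(-6))*n = -19*(-6)*(-9) = 114*(-9) = -1026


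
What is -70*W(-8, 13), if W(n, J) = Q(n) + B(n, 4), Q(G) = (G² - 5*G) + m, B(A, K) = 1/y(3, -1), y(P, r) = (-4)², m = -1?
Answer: -57715/8 ≈ -7214.4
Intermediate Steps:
y(P, r) = 16
B(A, K) = 1/16
Q(G) = -1 + G² - 5*G (Q(G) = (G² - 5*G) - 1 = -1 + G² - 5*G)
W(n, J) = -15/16 + n² - 5*n (W(n, J) = (-1 + n² - 5*n) + 1/16 = -15/16 + n² - 5*n)
-70*W(-8, 13) = -70*(-15/16 + (-8)² - 5*(-8)) = -70*(-15/16 + 64 + 40) = -70*1649/16 = -57715/8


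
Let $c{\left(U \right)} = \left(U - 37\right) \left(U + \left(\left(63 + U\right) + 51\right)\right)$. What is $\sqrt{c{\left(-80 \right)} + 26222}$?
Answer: $2 \sqrt{7901} \approx 177.78$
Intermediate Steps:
$c{\left(U \right)} = \left(-37 + U\right) \left(114 + 2 U\right)$ ($c{\left(U \right)} = \left(-37 + U\right) \left(U + \left(114 + U\right)\right) = \left(-37 + U\right) \left(114 + 2 U\right)$)
$\sqrt{c{\left(-80 \right)} + 26222} = \sqrt{\left(-4218 + 2 \left(-80\right)^{2} + 40 \left(-80\right)\right) + 26222} = \sqrt{\left(-4218 + 2 \cdot 6400 - 3200\right) + 26222} = \sqrt{\left(-4218 + 12800 - 3200\right) + 26222} = \sqrt{5382 + 26222} = \sqrt{31604} = 2 \sqrt{7901}$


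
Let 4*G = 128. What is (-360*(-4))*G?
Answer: 46080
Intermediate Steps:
G = 32 (G = (¼)*128 = 32)
(-360*(-4))*G = -360*(-4)*32 = -60*(-24)*32 = 1440*32 = 46080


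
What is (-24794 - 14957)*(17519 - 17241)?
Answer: -11050778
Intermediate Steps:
(-24794 - 14957)*(17519 - 17241) = -39751*278 = -11050778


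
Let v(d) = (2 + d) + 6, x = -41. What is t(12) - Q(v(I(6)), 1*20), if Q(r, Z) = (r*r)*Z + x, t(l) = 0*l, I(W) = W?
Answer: -3879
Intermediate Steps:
t(l) = 0
v(d) = 8 + d
Q(r, Z) = -41 + Z*r² (Q(r, Z) = (r*r)*Z - 41 = r²*Z - 41 = Z*r² - 41 = -41 + Z*r²)
t(12) - Q(v(I(6)), 1*20) = 0 - (-41 + (1*20)*(8 + 6)²) = 0 - (-41 + 20*14²) = 0 - (-41 + 20*196) = 0 - (-41 + 3920) = 0 - 1*3879 = 0 - 3879 = -3879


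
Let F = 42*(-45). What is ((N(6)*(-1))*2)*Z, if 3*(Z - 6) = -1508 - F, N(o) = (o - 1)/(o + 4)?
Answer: -400/3 ≈ -133.33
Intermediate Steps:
F = -1890
N(o) = (-1 + o)/(4 + o)
Z = 400/3 (Z = 6 + (-1508 - 1*(-1890))/3 = 6 + (-1508 + 1890)/3 = 6 + (⅓)*382 = 6 + 382/3 = 400/3 ≈ 133.33)
((N(6)*(-1))*2)*Z = ((((-1 + 6)/(4 + 6))*(-1))*2)*(400/3) = (((5/10)*(-1))*2)*(400/3) = ((((⅒)*5)*(-1))*2)*(400/3) = (((½)*(-1))*2)*(400/3) = -½*2*(400/3) = -1*400/3 = -400/3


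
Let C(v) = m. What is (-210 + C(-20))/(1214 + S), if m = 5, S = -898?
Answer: -205/316 ≈ -0.64873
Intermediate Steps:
C(v) = 5
(-210 + C(-20))/(1214 + S) = (-210 + 5)/(1214 - 898) = -205/316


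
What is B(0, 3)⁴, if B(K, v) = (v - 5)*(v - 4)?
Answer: 16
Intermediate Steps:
B(K, v) = (-5 + v)*(-4 + v)
B(0, 3)⁴ = (20 + 3² - 9*3)⁴ = (20 + 9 - 27)⁴ = 2⁴ = 16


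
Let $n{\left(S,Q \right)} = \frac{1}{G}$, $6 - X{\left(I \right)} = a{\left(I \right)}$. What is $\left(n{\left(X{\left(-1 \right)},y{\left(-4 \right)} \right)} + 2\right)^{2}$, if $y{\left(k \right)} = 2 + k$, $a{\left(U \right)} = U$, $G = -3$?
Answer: $\frac{25}{9} \approx 2.7778$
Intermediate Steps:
$X{\left(I \right)} = 6 - I$
$n{\left(S,Q \right)} = - \frac{1}{3}$ ($n{\left(S,Q \right)} = \frac{1}{-3} = - \frac{1}{3}$)
$\left(n{\left(X{\left(-1 \right)},y{\left(-4 \right)} \right)} + 2\right)^{2} = \left(- \frac{1}{3} + 2\right)^{2} = \left(\frac{5}{3}\right)^{2} = \frac{25}{9}$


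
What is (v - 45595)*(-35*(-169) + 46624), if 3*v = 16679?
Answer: -2103416378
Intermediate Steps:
v = 16679/3 (v = (1/3)*16679 = 16679/3 ≈ 5559.7)
(v - 45595)*(-35*(-169) + 46624) = (16679/3 - 45595)*(-35*(-169) + 46624) = -120106*(5915 + 46624)/3 = -120106/3*52539 = -2103416378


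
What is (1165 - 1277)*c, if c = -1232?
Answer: 137984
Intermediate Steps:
(1165 - 1277)*c = (1165 - 1277)*(-1232) = -112*(-1232) = 137984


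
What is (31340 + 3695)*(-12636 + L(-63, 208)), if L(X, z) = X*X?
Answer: -303648345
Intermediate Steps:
L(X, z) = X²
(31340 + 3695)*(-12636 + L(-63, 208)) = (31340 + 3695)*(-12636 + (-63)²) = 35035*(-12636 + 3969) = 35035*(-8667) = -303648345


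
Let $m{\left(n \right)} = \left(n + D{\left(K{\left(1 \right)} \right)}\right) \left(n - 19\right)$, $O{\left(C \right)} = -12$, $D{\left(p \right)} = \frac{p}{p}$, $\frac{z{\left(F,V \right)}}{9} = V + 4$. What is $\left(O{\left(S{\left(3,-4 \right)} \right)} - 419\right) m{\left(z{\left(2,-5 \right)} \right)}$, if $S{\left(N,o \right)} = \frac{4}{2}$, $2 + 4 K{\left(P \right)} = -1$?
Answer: $-96544$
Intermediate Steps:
$K{\left(P \right)} = - \frac{3}{4}$ ($K{\left(P \right)} = - \frac{1}{2} + \frac{1}{4} \left(-1\right) = - \frac{1}{2} - \frac{1}{4} = - \frac{3}{4}$)
$z{\left(F,V \right)} = 36 + 9 V$ ($z{\left(F,V \right)} = 9 \left(V + 4\right) = 9 \left(4 + V\right) = 36 + 9 V$)
$D{\left(p \right)} = 1$
$S{\left(N,o \right)} = 2$ ($S{\left(N,o \right)} = 4 \cdot \frac{1}{2} = 2$)
$m{\left(n \right)} = \left(1 + n\right) \left(-19 + n\right)$ ($m{\left(n \right)} = \left(n + 1\right) \left(n - 19\right) = \left(1 + n\right) \left(-19 + n\right)$)
$\left(O{\left(S{\left(3,-4 \right)} \right)} - 419\right) m{\left(z{\left(2,-5 \right)} \right)} = \left(-12 - 419\right) \left(-19 + \left(36 + 9 \left(-5\right)\right)^{2} - 18 \left(36 + 9 \left(-5\right)\right)\right) = - 431 \left(-19 + \left(36 - 45\right)^{2} - 18 \left(36 - 45\right)\right) = - 431 \left(-19 + \left(-9\right)^{2} - -162\right) = - 431 \left(-19 + 81 + 162\right) = \left(-431\right) 224 = -96544$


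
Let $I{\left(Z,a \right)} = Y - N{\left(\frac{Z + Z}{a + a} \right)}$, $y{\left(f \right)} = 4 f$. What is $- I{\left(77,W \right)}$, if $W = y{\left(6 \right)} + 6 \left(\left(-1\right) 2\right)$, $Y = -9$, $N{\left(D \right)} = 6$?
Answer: $15$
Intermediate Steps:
$W = 12$ ($W = 4 \cdot 6 + 6 \left(\left(-1\right) 2\right) = 24 + 6 \left(-2\right) = 24 - 12 = 12$)
$I{\left(Z,a \right)} = -15$ ($I{\left(Z,a \right)} = -9 - 6 = -15$)
$- I{\left(77,W \right)} = \left(-1\right) \left(-15\right) = 15$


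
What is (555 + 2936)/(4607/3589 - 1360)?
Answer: -12529199/4876433 ≈ -2.5693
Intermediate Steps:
(555 + 2936)/(4607/3589 - 1360) = 3491/(4607*(1/3589) - 1360) = 3491/(4607/3589 - 1360) = 3491/(-4876433/3589) = 3491*(-3589/4876433) = -12529199/4876433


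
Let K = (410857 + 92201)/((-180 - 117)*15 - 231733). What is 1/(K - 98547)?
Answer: -118094/11638060947 ≈ -1.0147e-5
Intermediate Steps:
K = -251529/118094 (K = 503058/(-297*15 - 231733) = 503058/(-4455 - 231733) = 503058/(-236188) = 503058*(-1/236188) = -251529/118094 ≈ -2.1299)
1/(K - 98547) = 1/(-251529/118094 - 98547) = 1/(-11638060947/118094) = -118094/11638060947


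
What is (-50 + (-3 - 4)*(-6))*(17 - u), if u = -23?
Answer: -320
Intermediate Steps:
(-50 + (-3 - 4)*(-6))*(17 - u) = (-50 + (-3 - 4)*(-6))*(17 - 1*(-23)) = (-50 - 7*(-6))*(17 + 23) = (-50 + 42)*40 = -8*40 = -320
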